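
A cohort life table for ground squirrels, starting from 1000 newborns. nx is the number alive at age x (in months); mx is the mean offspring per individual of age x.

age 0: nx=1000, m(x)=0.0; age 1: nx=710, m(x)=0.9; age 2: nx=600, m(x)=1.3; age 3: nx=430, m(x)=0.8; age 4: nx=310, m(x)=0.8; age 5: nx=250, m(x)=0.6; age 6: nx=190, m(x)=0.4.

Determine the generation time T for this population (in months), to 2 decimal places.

2.43

lx = nx/n0 = nx/1000: 1, 0.71, 0.6, 0.43, 0.31, 0.25, 0.19
lx·mx: 0, 0.639, 0.78, 0.344, 0.248, 0.15, 0.076 → R0 = 2.237
x·lx·mx: 0, 0.639, 1.56, 1.032, 0.992, 0.75, 0.456 → Σ = 5.429
T = 5.429 / 2.237 = 2.426911… → 2.43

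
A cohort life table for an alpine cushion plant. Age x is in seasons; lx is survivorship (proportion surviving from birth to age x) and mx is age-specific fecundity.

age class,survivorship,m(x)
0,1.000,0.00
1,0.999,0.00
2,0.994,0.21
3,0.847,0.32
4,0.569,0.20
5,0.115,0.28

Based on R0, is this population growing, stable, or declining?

R0 = Σ lx·mx = 0 + 0 + 0.20874 + 0.27104 + 0.1138 + 0.0322 = 0.62578
R0 < 1, so the population is declining.

declining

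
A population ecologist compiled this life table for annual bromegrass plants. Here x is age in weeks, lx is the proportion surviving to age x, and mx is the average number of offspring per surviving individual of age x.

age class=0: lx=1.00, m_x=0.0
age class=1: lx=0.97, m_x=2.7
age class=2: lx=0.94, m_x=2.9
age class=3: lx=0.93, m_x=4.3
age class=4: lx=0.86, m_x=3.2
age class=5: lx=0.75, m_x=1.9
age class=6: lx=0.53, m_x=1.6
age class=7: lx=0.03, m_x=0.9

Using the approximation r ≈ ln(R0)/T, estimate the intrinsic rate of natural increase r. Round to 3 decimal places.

R0 = Σ lx·mx = 0 + 2.619 + 2.726 + 3.999 + 2.752 + 1.425 + 0.848 + 0.027 = 14.396
Σ x·lx·mx = 43.478; T = 43.478/14.396 = 3.02014…
r ≈ ln(R0)/T = ln(14.396)/3.02014… = 0.88305… → 0.883

0.883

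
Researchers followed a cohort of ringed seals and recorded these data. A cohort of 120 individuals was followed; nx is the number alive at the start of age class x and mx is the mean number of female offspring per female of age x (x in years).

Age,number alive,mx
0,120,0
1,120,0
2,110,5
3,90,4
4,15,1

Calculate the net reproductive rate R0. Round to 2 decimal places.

7.71

lx = nx/n0 = nx/120: 1, 1, 0.91667…, 0.75, 0.125
lx·mx by age: 0, 0, 4.583333…, 3, 0.125
R0 = Σ lx·mx = 7.708333… → 7.71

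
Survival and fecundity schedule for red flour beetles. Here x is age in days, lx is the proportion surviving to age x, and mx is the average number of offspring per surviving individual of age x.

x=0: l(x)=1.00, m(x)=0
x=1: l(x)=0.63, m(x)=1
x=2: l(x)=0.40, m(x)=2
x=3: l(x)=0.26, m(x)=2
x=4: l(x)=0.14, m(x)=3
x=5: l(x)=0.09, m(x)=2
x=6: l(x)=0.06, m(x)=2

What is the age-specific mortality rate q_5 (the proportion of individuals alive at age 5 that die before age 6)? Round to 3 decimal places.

q_5 = (l_5 − l_6) / l_5 = (0.09 − 0.06) / 0.09
     = 0.03 / 0.09 = 0.333333… → 0.333

0.333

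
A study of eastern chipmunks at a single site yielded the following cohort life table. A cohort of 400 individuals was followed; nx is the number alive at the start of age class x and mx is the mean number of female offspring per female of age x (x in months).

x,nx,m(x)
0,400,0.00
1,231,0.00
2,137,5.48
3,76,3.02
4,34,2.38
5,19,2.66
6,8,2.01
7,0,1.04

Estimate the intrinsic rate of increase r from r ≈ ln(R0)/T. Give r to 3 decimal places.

lx = nx/n0 = nx/400: 1, 0.5775, 0.3425, 0.19, 0.085, 0.0475, 0.02, 0
R0 = Σ lx·mx = 0 + 0 + 1.8769… + 0.5738 + 0.2023 + 0.12635… + 0.0402 + 0 = 2.81955
Σ x·lx·mx = 7.15735; T = 7.15735/2.81955 = 2.53847…
r ≈ ln(R0)/T = ln(2.81955)/2.53847… = 0.40835… → 0.408

0.408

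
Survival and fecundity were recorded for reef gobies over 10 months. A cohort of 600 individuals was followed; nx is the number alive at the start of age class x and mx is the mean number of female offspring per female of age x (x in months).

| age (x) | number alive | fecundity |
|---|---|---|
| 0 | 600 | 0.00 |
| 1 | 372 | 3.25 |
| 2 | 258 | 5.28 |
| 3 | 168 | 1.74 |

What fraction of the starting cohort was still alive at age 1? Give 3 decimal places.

l_1 = n_1/n_0 = 372/600 = 0.62 → 0.620

0.620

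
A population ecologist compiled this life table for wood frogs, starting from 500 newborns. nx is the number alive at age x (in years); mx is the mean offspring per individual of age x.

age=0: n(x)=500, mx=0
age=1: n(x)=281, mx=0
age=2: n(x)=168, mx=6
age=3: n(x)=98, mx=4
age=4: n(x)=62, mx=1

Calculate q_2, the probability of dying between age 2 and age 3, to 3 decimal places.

lx = nx/n0 = nx/500: 1, 0.562, 0.336, 0.196, 0.124
q_2 = (l_2 − l_3) / l_2 = (0.336 − 0.196) / 0.336
     = 0.14 / 0.336 = 0.416667… → 0.417

0.417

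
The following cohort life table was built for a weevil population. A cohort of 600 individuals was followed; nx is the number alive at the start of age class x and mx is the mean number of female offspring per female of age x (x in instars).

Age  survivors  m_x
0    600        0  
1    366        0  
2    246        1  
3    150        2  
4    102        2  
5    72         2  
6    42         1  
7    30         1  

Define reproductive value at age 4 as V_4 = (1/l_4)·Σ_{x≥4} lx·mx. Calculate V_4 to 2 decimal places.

lx = nx/n0 = nx/600: 1, 0.61, 0.41, 0.25, 0.17, 0.12, 0.07, 0.05
lx·mx for x ≥ 4: 0.34, 0.24, 0.07, 0.05 → sum = 0.7
V_4 = 0.7 / l_4 = 0.7 / 0.17 = 4.117647… → 4.12

4.12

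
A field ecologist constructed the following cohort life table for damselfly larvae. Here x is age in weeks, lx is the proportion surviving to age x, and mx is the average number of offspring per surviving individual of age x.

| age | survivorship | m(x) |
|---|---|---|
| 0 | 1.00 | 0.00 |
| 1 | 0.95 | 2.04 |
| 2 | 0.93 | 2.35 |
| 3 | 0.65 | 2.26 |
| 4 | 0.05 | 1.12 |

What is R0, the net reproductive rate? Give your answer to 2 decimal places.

lx·mx by age: 0, 1.938, 2.1855, 1.469, 0.056
R0 = Σ lx·mx = 5.6485 → 5.65

5.65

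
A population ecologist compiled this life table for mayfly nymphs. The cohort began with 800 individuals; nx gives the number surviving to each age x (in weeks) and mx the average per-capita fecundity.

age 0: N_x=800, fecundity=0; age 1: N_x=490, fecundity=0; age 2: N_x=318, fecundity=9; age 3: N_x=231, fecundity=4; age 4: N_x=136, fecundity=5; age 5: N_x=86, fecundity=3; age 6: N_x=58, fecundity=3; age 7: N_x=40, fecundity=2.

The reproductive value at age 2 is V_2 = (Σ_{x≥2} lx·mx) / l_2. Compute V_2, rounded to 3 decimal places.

15.654

lx = nx/n0 = nx/800: 1, 0.6125, 0.3975, 0.28875, 0.17, 0.1075, 0.0725, 0.05
lx·mx for x ≥ 2: 3.5775, 1.155, 0.85, 0.3225, 0.2175, 0.1 → sum = 6.2225
V_2 = 6.2225 / l_2 = 6.2225 / 0.3975 = 15.654088… → 15.654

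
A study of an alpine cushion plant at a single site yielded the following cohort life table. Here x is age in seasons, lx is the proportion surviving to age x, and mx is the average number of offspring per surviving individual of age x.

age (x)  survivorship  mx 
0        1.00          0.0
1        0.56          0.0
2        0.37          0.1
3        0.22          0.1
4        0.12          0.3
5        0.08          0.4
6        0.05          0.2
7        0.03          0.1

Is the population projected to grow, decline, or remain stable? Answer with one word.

R0 = Σ lx·mx = 0 + 0 + 0.037 + 0.022 + 0.036 + 0.032 + 0.01 + 0.003 = 0.14
R0 < 1, so the population is declining.

declining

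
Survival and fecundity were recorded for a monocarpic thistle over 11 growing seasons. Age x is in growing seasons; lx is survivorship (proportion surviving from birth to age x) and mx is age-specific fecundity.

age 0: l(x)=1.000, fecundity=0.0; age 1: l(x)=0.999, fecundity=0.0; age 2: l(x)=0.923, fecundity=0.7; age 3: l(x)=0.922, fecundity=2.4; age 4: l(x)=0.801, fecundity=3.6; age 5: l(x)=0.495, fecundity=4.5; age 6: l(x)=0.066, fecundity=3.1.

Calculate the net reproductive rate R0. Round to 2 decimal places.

lx·mx by age: 0, 0, 0.6461, 2.2128, 2.8836, 2.2275, 0.2046
R0 = Σ lx·mx = 8.1746 → 8.17

8.17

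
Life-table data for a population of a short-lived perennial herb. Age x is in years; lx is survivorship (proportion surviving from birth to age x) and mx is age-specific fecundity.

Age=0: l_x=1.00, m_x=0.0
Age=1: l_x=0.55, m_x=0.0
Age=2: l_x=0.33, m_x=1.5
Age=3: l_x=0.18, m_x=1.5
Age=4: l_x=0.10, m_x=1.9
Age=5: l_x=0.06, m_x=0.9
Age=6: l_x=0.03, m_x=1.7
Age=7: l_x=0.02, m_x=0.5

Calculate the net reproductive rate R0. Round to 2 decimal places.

1.07

lx·mx by age: 0, 0, 0.495, 0.27, 0.19, 0.054, 0.051, 0.01
R0 = Σ lx·mx = 1.07 → 1.07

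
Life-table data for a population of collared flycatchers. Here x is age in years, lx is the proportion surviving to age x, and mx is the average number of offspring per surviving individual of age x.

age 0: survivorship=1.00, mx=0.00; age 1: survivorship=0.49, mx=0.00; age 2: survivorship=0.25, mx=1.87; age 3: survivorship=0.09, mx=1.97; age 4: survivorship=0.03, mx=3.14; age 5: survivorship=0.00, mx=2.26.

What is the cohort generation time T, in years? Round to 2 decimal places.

lx·mx: 0, 0, 0.4675, 0.1773, 0.0942, 0 → R0 = 0.739
x·lx·mx: 0, 0, 0.935, 0.5319, 0.3768, 0 → Σ = 1.8437
T = 1.8437 / 0.739 = 2.494858… → 2.49

2.49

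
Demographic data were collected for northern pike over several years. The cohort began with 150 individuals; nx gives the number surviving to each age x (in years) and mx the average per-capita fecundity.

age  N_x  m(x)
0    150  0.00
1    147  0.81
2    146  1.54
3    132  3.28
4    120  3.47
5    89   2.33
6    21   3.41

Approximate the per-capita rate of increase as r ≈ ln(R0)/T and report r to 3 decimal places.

lx = nx/n0 = nx/150: 1, 0.98, 0.97333…, 0.88, 0.8, 0.59333…, 0.14
R0 = Σ lx·mx = 0 + 0.7938 + 1.49893… + 2.8864 + 2.776 + 1.38247… + 0.4774 = 9.815…
Σ x·lx·mx = 33.3316…; T = 33.3316…/9.815… = 3.39599…
r ≈ ln(R0)/T = ln(9.815…)/3.39599… = 0.67253… → 0.673

0.673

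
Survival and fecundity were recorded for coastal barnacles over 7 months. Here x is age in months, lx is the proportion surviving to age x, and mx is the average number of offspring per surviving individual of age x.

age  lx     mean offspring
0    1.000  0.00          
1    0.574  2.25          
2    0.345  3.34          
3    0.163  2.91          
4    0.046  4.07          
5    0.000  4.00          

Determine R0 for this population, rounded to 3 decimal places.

lx·mx by age: 0, 1.2915, 1.1523, 0.47433, 0.18722, 0
R0 = Σ lx·mx = 3.10535 → 3.105

3.105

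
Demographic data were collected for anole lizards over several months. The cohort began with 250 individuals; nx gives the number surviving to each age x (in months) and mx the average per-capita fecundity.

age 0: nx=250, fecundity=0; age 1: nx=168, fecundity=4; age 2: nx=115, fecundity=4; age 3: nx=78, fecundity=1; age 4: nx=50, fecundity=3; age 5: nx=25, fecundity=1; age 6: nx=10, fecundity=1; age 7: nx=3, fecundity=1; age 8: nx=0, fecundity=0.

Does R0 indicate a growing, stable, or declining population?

lx = nx/n0 = nx/250: 1, 0.672, 0.46, 0.312, 0.2, 0.1, 0.04, 0.012, 0
R0 = Σ lx·mx = 0 + 2.688 + 1.84 + 0.312 + 0.6 + 0.1 + 0.04 + 0.012 + 0 = 5.592
R0 > 1, so the population is growing.

growing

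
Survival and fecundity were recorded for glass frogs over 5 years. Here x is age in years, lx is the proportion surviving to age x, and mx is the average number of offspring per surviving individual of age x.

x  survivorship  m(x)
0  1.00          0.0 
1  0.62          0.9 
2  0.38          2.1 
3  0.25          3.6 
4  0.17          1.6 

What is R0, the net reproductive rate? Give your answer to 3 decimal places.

lx·mx by age: 0, 0.558, 0.798, 0.9, 0.272
R0 = Σ lx·mx = 2.528 → 2.528

2.528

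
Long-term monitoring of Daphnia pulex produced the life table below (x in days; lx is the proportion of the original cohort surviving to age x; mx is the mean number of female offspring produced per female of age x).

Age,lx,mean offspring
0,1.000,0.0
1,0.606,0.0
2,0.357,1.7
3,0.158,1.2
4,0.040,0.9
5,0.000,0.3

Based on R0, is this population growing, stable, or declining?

declining

R0 = Σ lx·mx = 0 + 0 + 0.6069 + 0.1896 + 0.036 + 0 = 0.8325
R0 < 1, so the population is declining.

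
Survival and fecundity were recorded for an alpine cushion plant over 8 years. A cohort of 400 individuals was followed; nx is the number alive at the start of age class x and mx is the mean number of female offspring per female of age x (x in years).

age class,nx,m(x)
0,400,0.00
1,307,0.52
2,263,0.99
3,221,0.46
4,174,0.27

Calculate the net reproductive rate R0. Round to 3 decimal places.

1.422

lx = nx/n0 = nx/400: 1, 0.7675, 0.6575, 0.5525, 0.435
lx·mx by age: 0, 0.3991, 0.650925, 0.25415, 0.11745
R0 = Σ lx·mx = 1.421625 → 1.422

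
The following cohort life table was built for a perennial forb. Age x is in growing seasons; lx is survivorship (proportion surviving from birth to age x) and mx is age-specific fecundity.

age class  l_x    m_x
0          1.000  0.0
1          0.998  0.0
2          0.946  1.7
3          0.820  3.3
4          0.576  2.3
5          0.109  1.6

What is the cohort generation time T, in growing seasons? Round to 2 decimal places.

lx·mx: 0, 0, 1.6082, 2.706, 1.3248, 0.1744 → R0 = 5.8134
x·lx·mx: 0, 0, 3.2164, 8.118, 5.2992, 0.872 → Σ = 17.5056
T = 17.5056 / 5.8134 = 3.01125… → 3.01

3.01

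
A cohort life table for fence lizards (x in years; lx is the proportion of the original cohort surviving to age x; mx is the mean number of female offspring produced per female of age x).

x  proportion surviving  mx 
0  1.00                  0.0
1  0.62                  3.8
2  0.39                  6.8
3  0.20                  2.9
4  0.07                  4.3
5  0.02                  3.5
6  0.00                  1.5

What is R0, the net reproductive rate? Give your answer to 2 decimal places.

5.96

lx·mx by age: 0, 2.356, 2.652, 0.58, 0.301, 0.07, 0
R0 = Σ lx·mx = 5.959 → 5.96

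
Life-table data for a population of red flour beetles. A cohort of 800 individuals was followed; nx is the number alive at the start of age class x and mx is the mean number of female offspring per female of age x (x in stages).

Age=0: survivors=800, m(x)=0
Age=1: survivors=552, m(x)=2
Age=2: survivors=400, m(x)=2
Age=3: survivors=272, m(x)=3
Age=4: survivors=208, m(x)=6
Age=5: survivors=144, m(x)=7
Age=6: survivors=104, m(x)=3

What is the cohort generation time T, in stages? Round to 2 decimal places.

3.23

lx = nx/n0 = nx/800: 1, 0.69, 0.5, 0.34, 0.26, 0.18, 0.13
lx·mx: 0, 1.38, 1, 1.02, 1.56, 1.26, 0.39 → R0 = 6.61
x·lx·mx: 0, 1.38, 2, 3.06, 6.24, 6.3, 2.34 → Σ = 21.32
T = 21.32 / 6.61 = 3.225416… → 3.23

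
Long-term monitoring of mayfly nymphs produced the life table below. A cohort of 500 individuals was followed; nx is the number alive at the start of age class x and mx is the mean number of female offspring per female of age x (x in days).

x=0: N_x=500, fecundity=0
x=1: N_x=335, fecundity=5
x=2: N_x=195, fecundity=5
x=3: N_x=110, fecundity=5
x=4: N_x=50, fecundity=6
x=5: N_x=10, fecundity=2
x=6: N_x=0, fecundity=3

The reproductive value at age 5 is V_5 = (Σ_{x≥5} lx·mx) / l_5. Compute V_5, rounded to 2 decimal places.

2.00

lx = nx/n0 = nx/500: 1, 0.67, 0.39, 0.22, 0.1, 0.02, 0
lx·mx for x ≥ 5: 0.04, 0 → sum = 0.04
V_5 = 0.04 / l_5 = 0.04 / 0.02 = 2 → 2.00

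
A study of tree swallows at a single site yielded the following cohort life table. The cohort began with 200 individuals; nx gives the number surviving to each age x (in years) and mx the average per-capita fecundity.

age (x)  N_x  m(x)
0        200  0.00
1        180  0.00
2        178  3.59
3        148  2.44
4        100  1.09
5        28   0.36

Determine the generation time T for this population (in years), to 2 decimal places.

lx = nx/n0 = nx/200: 1, 0.9, 0.89, 0.74, 0.5, 0.14
lx·mx: 0, 0, 3.1951, 1.8056, 0.545, 0.0504 → R0 = 5.5961
x·lx·mx: 0, 0, 6.3902, 5.4168, 2.18, 0.252 → Σ = 14.239
T = 14.239 / 5.5961 = 2.544451… → 2.54

2.54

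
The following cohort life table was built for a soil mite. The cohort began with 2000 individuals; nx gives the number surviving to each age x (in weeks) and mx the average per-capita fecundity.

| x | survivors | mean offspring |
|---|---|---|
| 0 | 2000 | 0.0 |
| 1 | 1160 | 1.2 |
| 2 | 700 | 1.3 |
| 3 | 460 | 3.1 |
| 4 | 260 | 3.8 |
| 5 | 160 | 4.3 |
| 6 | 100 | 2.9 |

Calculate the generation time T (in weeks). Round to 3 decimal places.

2.919

lx = nx/n0 = nx/2000: 1, 0.58, 0.35, 0.23, 0.13, 0.08, 0.05
lx·mx: 0, 0.696, 0.455, 0.713, 0.494, 0.344, 0.145 → R0 = 2.847
x·lx·mx: 0, 0.696, 0.91, 2.139, 1.976, 1.72, 0.87 → Σ = 8.311
T = 8.311 / 2.847 = 2.919213… → 2.919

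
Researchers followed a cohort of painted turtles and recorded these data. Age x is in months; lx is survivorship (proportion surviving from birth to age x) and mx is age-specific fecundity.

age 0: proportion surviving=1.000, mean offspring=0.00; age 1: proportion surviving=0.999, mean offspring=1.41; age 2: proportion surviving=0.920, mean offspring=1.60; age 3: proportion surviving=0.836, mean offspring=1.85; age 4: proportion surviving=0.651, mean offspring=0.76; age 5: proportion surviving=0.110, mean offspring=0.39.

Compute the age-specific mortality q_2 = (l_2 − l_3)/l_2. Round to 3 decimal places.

0.091

q_2 = (l_2 − l_3) / l_2 = (0.92 − 0.836) / 0.92
     = 0.084 / 0.92 = 0.091304… → 0.091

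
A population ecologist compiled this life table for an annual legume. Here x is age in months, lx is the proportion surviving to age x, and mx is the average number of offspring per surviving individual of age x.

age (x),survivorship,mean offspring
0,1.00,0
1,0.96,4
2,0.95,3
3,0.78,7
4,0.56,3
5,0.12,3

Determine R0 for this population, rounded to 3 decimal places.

lx·mx by age: 0, 3.84, 2.85, 5.46, 1.68, 0.36
R0 = Σ lx·mx = 14.19 → 14.190

14.190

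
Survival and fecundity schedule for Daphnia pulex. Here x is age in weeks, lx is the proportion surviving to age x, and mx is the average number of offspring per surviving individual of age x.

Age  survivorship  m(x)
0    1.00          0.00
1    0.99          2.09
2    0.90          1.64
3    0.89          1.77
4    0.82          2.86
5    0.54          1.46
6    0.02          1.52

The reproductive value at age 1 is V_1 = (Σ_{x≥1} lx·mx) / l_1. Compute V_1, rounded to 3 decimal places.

lx·mx for x ≥ 1: 2.0691, 1.476, 1.5753, 2.3452, 0.7884, 0.0304 → sum = 8.2844
V_1 = 8.2844 / l_1 = 8.2844 / 0.99 = 8.368081… → 8.368

8.368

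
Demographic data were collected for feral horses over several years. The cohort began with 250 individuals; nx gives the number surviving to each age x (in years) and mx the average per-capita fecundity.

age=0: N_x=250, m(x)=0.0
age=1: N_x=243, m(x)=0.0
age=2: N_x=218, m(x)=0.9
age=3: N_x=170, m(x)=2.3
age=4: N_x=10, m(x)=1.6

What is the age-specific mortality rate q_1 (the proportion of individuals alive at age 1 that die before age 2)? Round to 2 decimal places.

lx = nx/n0 = nx/250: 1, 0.972, 0.872, 0.68, 0.04
q_1 = (l_1 − l_2) / l_1 = (0.972 − 0.872) / 0.972
     = 0.1 / 0.972 = 0.102881… → 0.10

0.10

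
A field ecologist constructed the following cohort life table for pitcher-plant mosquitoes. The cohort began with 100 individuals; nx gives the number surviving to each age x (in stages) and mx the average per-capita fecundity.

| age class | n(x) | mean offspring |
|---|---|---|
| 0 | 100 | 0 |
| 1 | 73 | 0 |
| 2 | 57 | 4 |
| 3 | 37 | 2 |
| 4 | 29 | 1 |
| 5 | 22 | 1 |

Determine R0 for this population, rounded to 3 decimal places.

3.530

lx = nx/n0 = nx/100: 1, 0.73, 0.57, 0.37, 0.29, 0.22
lx·mx by age: 0, 0, 2.28, 0.74, 0.29, 0.22
R0 = Σ lx·mx = 3.53 → 3.530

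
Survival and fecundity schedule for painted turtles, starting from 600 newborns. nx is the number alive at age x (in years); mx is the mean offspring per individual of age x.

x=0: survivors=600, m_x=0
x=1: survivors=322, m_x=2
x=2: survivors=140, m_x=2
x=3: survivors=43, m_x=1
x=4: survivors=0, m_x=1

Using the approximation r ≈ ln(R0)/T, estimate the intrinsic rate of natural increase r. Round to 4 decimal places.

lx = nx/n0 = nx/600: 1, 0.53667…, 0.23333…, 0.07167…, 0
R0 = Σ lx·mx = 0 + 1.07333… + 0.46667… + 0.07167… + 0 = 1.611667…
Σ x·lx·mx = 2.221667…; T = 2.221667…/1.611667… = 1.37849…
r ≈ ln(R0)/T = ln(1.611667…)/1.37849… = 0.346226… → 0.3462

0.3462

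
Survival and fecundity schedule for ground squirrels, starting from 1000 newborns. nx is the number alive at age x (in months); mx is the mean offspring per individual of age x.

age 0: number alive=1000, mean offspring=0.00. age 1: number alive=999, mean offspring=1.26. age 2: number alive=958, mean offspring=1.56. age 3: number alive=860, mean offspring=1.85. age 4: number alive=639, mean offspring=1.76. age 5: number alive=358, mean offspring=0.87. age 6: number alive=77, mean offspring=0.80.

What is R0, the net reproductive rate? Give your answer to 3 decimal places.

5.842

lx = nx/n0 = nx/1000: 1, 0.999, 0.958, 0.86, 0.639, 0.358, 0.077
lx·mx by age: 0, 1.25874, 1.49448, 1.591, 1.12464, 0.31146, 0.0616
R0 = Σ lx·mx = 5.84192 → 5.842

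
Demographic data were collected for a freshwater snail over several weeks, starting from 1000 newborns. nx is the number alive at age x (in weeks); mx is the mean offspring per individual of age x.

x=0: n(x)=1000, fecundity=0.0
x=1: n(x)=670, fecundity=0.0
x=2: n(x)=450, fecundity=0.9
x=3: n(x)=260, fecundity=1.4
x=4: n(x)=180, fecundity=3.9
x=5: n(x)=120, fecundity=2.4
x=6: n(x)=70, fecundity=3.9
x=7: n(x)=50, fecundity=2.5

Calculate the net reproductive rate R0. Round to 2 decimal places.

lx = nx/n0 = nx/1000: 1, 0.67, 0.45, 0.26, 0.18, 0.12, 0.07, 0.05
lx·mx by age: 0, 0, 0.405, 0.364, 0.702, 0.288, 0.273, 0.125
R0 = Σ lx·mx = 2.157 → 2.16

2.16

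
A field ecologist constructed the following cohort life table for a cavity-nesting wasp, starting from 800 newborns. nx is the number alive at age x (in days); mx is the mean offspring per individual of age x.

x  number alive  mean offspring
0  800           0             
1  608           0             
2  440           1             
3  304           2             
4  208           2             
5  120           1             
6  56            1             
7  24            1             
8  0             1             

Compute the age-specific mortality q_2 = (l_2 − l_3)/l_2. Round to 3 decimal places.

0.309

lx = nx/n0 = nx/800: 1, 0.76, 0.55, 0.38, 0.26, 0.15, 0.07, 0.03, 0
q_2 = (l_2 − l_3) / l_2 = (0.55 − 0.38) / 0.55
     = 0.17 / 0.55 = 0.309091… → 0.309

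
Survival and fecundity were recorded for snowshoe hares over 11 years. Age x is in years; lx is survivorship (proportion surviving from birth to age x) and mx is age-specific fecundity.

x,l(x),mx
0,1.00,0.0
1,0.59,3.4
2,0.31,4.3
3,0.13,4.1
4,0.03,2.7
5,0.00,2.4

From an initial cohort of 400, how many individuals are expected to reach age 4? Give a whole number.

Expected survivors = N0 · l_4 = 400 × 0.03 = 12 → 12

12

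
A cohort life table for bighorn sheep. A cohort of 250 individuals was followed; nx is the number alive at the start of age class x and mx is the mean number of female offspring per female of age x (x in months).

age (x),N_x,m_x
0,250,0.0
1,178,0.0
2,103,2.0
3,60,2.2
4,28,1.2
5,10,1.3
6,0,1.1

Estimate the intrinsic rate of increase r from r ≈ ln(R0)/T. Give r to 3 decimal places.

lx = nx/n0 = nx/250: 1, 0.712, 0.412, 0.24, 0.112, 0.04, 0
R0 = Σ lx·mx = 0 + 0 + 0.824 + 0.528 + 0.1344 + 0.052 + 0 = 1.5384
Σ x·lx·mx = 4.0296; T = 4.0296/1.5384 = 2.61934…
r ≈ ln(R0)/T = ln(1.5384)/2.61934… = 0.16445… → 0.164

0.164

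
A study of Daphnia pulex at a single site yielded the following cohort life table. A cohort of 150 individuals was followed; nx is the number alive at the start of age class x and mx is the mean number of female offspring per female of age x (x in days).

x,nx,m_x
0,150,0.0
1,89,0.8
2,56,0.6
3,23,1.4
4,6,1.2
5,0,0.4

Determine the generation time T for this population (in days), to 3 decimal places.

lx = nx/n0 = nx/150: 1, 0.59333…, 0.37333…, 0.15333…, 0.04, 0
lx·mx: 0, 0.474667…, 0.224…, 0.214667…, 0.048, 0 → R0 = 0.961333…
x·lx·mx: 0, 0.474667…, 0.448…, 0.644…, 0.192, 0 → Σ = 1.758667…
T = 1.758667… / 0.961333… = 1.829404… → 1.829

1.829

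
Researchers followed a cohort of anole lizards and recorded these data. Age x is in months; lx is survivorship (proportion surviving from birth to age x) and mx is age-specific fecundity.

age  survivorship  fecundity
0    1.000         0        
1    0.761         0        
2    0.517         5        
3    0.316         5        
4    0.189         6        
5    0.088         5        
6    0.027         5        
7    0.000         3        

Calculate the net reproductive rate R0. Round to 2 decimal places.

lx·mx by age: 0, 0, 2.585, 1.58, 1.134, 0.44, 0.135, 0
R0 = Σ lx·mx = 5.874 → 5.87

5.87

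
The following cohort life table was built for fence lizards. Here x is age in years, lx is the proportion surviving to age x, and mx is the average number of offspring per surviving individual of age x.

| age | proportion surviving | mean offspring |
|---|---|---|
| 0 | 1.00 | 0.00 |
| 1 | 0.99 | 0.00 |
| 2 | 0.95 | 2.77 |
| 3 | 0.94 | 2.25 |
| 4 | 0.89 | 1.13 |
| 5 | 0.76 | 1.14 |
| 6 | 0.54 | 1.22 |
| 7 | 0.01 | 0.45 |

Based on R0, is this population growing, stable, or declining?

R0 = Σ lx·mx = 0 + 0 + 2.6315 + 2.115 + 1.0057 + 0.8664 + 0.6588 + 0.0045 = 7.2819
R0 > 1, so the population is growing.

growing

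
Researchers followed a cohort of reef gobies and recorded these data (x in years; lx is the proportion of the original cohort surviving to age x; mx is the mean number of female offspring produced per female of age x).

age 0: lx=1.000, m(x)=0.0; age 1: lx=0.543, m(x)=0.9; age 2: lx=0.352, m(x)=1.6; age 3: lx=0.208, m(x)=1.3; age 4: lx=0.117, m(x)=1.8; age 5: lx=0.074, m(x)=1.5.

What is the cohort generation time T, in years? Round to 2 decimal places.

lx·mx: 0, 0.4887, 0.5632, 0.2704, 0.2106, 0.111 → R0 = 1.6439
x·lx·mx: 0, 0.4887, 1.1264, 0.8112, 0.8424, 0.555 → Σ = 3.8237
T = 3.8237 / 1.6439 = 2.325993… → 2.33

2.33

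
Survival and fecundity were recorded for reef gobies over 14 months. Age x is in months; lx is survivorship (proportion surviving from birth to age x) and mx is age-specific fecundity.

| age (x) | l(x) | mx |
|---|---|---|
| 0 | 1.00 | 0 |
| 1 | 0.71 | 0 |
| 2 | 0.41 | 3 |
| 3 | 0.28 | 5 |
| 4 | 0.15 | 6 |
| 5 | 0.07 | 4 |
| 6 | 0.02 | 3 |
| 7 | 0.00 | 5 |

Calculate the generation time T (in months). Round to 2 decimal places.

3.11

lx·mx: 0, 0, 1.23, 1.4, 0.9, 0.28, 0.06, 0 → R0 = 3.87
x·lx·mx: 0, 0, 2.46, 4.2, 3.6, 1.4, 0.36, 0 → Σ = 12.02
T = 12.02 / 3.87 = 3.105943… → 3.11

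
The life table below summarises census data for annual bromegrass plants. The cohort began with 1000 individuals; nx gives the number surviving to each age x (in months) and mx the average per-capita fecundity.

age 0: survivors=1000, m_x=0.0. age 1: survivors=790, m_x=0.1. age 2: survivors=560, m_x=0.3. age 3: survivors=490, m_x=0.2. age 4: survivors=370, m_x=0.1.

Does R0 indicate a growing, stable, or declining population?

declining

lx = nx/n0 = nx/1000: 1, 0.79, 0.56, 0.49, 0.37
R0 = Σ lx·mx = 0 + 0.079 + 0.168 + 0.098 + 0.037 = 0.382
R0 < 1, so the population is declining.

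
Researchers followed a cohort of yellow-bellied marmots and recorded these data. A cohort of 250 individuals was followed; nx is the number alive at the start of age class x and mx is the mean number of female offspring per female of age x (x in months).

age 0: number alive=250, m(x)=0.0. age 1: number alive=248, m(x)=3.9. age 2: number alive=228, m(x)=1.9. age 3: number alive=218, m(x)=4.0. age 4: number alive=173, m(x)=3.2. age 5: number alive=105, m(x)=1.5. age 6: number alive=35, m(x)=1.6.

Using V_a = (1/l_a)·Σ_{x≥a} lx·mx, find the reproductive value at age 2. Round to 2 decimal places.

9.09

lx = nx/n0 = nx/250: 1, 0.992, 0.912, 0.872, 0.692, 0.42, 0.14
lx·mx for x ≥ 2: 1.7328, 3.488, 2.2144, 0.63, 0.224 → sum = 8.2892
V_2 = 8.2892 / l_2 = 8.2892 / 0.912 = 9.089035… → 9.09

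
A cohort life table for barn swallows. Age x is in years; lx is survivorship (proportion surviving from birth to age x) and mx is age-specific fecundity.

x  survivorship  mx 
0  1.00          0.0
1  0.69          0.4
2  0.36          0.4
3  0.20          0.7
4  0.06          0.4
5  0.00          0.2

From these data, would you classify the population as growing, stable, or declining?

R0 = Σ lx·mx = 0 + 0.276 + 0.144 + 0.14 + 0.024 + 0 = 0.584
R0 < 1, so the population is declining.

declining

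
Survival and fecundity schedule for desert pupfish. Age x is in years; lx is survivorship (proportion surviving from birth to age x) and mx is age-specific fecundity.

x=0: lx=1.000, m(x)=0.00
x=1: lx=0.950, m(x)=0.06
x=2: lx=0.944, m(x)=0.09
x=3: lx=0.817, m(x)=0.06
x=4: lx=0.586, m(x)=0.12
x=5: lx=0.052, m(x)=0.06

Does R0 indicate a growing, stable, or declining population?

declining

R0 = Σ lx·mx = 0 + 0.057 + 0.08496 + 0.04902 + 0.07032 + 0.00312 = 0.26442
R0 < 1, so the population is declining.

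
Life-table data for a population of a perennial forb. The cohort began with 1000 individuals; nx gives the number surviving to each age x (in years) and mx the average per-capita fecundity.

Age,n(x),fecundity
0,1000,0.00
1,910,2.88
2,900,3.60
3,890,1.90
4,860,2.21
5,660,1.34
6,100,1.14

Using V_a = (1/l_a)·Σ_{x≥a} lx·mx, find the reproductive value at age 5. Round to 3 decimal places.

1.513

lx = nx/n0 = nx/1000: 1, 0.91, 0.9, 0.89, 0.86, 0.66, 0.1
lx·mx for x ≥ 5: 0.8844, 0.114 → sum = 0.9984
V_5 = 0.9984 / l_5 = 0.9984 / 0.66 = 1.512727… → 1.513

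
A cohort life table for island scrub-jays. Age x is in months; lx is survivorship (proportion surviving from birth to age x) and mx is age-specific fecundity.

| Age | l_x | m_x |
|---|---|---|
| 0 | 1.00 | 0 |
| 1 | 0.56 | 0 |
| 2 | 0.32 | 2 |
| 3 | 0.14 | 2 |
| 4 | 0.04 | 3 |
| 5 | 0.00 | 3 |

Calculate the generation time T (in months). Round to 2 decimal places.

lx·mx: 0, 0, 0.64, 0.28, 0.12, 0 → R0 = 1.04
x·lx·mx: 0, 0, 1.28, 0.84, 0.48, 0 → Σ = 2.6
T = 2.6 / 1.04 = 2.5 → 2.50

2.50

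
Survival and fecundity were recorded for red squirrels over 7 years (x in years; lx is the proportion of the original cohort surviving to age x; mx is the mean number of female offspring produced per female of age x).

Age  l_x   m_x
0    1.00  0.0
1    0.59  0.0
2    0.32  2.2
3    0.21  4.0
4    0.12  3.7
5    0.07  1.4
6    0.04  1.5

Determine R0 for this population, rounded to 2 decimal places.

2.15

lx·mx by age: 0, 0, 0.704, 0.84, 0.444, 0.098, 0.06
R0 = Σ lx·mx = 2.146 → 2.15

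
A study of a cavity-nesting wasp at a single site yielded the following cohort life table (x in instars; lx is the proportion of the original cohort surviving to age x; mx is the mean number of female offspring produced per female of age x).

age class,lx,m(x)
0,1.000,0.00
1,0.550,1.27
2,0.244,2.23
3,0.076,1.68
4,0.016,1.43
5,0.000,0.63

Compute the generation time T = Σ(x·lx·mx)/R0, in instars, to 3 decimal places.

1.623

lx·mx: 0, 0.6985, 0.54412, 0.12768, 0.02288, 0 → R0 = 1.39318
x·lx·mx: 0, 0.6985, 1.08824, 0.38304, 0.09152, 0 → Σ = 2.2613
T = 2.2613 / 1.39318 = 1.623121… → 1.623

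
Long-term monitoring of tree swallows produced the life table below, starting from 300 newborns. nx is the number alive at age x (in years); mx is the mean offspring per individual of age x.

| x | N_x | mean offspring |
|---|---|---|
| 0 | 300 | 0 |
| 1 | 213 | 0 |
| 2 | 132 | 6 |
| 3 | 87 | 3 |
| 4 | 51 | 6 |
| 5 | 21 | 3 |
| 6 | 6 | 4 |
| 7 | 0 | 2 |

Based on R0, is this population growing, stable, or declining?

growing

lx = nx/n0 = nx/300: 1, 0.71, 0.44, 0.29, 0.17, 0.07, 0.02, 0
R0 = Σ lx·mx = 0 + 0 + 2.64 + 0.87 + 1.02 + 0.21 + 0.08 + 0 = 4.82
R0 > 1, so the population is growing.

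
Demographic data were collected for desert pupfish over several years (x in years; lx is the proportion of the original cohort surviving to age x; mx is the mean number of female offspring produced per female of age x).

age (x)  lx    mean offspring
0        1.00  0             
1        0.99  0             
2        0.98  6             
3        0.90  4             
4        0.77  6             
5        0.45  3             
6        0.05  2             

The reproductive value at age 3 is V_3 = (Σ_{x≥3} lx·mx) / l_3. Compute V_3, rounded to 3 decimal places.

10.744

lx·mx for x ≥ 3: 3.6, 4.62, 1.35, 0.1 → sum = 9.67
V_3 = 9.67 / l_3 = 9.67 / 0.9 = 10.744444… → 10.744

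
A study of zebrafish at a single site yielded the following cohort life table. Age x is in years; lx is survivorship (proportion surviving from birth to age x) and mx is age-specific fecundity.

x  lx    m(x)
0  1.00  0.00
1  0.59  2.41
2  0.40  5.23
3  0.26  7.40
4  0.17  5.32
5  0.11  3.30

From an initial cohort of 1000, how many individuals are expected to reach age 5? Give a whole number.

Expected survivors = N0 · l_5 = 1000 × 0.11 = 110 → 110

110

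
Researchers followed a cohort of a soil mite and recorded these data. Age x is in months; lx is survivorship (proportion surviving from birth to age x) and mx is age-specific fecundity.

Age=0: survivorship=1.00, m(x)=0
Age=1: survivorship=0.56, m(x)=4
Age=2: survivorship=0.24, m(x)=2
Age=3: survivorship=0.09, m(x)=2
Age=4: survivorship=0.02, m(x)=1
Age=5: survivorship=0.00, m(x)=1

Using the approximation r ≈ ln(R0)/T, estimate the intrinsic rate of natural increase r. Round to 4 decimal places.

R0 = Σ lx·mx = 0 + 2.24 + 0.48 + 0.18 + 0.02 + 0 = 2.92
Σ x·lx·mx = 3.82; T = 3.82/2.92 = 1.30822…
r ≈ ln(R0)/T = ln(2.92)/1.30822… = 0.819116… → 0.8191

0.8191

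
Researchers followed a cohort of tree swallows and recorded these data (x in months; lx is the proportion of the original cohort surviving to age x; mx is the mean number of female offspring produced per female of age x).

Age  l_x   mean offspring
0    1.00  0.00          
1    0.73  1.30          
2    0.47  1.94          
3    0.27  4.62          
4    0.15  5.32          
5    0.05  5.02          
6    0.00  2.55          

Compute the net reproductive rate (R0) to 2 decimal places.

lx·mx by age: 0, 0.949, 0.9118, 1.2474, 0.798, 0.251, 0
R0 = Σ lx·mx = 4.1572 → 4.16

4.16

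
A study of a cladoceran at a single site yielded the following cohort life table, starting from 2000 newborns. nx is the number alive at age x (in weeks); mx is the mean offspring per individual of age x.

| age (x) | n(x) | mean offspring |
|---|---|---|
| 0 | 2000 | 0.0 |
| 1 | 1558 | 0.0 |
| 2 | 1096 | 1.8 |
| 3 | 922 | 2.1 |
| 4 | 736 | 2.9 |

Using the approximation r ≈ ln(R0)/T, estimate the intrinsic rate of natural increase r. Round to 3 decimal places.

lx = nx/n0 = nx/2000: 1, 0.779, 0.548, 0.461, 0.368
R0 = Σ lx·mx = 0 + 0 + 0.9864 + 0.9681 + 1.0672 = 3.0217
Σ x·lx·mx = 9.1459; T = 9.1459/3.0217 = 3.02674…
r ≈ ln(R0)/T = ln(3.0217)/3.02674… = 0.36535… → 0.365

0.365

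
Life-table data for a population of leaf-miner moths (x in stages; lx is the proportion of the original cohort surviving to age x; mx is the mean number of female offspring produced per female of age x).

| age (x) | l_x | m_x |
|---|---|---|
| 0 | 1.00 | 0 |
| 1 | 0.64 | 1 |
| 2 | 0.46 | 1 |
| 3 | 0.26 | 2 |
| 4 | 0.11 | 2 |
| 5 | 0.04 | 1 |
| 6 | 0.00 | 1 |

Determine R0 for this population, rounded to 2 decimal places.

1.88

lx·mx by age: 0, 0.64, 0.46, 0.52, 0.22, 0.04, 0
R0 = Σ lx·mx = 1.88 → 1.88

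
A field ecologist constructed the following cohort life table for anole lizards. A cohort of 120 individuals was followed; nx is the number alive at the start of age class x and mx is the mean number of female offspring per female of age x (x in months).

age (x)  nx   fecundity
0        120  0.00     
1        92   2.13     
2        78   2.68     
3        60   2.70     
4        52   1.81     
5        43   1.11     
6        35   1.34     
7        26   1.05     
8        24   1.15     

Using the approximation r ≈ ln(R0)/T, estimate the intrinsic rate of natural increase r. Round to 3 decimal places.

lx = nx/n0 = nx/120: 1, 0.76667…, 0.65, 0.5, 0.43333…, 0.35833…, 0.29167…, 0.21667…, 0.2
R0 = Σ lx·mx = 0 + 1.633… + 1.742 + 1.35 + 0.78433… + 0.39775… + 0.39083… + 0.2275… + 0.23 = 6.755417…
Σ x·lx·mx = 20.070583…; T = 20.070583…/6.755417… = 2.97104…
r ≈ ln(R0)/T = ln(6.755417…)/2.97104… = 0.64299… → 0.643

0.643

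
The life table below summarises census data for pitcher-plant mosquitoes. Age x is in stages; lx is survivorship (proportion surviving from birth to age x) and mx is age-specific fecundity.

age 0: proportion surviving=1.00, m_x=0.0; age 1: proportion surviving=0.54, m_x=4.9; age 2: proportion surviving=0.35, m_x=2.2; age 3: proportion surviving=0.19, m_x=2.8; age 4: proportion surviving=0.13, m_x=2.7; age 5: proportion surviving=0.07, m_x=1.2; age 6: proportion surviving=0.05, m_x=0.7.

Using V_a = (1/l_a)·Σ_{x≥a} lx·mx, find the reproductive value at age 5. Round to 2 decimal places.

1.70

lx·mx for x ≥ 5: 0.084, 0.035 → sum = 0.119
V_5 = 0.119 / l_5 = 0.119 / 0.07 = 1.7 → 1.70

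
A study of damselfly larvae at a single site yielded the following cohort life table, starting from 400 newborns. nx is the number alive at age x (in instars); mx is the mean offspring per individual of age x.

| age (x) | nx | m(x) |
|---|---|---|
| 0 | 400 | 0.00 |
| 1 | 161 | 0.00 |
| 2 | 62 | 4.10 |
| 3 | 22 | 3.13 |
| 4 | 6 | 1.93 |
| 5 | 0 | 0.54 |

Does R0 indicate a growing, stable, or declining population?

lx = nx/n0 = nx/400: 1, 0.4025, 0.155, 0.055, 0.015, 0
R0 = Σ lx·mx = 0 + 0 + 0.6355 + 0.17215 + 0.02895 + 0 = 0.8366
R0 < 1, so the population is declining.

declining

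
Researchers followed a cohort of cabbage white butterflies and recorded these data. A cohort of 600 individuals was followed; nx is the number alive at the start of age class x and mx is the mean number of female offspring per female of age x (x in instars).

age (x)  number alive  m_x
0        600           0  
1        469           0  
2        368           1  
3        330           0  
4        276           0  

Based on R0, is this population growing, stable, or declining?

lx = nx/n0 = nx/600: 1, 0.78167…, 0.61333…, 0.55, 0.46
R0 = Σ lx·mx = 0 + 0 + 0.613333… + 0 + 0 = 0.613333…
R0 < 1, so the population is declining.

declining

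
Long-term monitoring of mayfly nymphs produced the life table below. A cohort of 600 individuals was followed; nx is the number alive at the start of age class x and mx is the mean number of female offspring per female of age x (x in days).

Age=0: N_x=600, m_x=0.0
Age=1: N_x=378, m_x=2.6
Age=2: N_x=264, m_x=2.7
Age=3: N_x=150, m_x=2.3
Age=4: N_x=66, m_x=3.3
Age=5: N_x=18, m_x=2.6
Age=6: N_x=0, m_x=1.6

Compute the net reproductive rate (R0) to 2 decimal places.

lx = nx/n0 = nx/600: 1, 0.63, 0.44, 0.25, 0.11, 0.03, 0
lx·mx by age: 0, 1.638, 1.188, 0.575, 0.363, 0.078, 0
R0 = Σ lx·mx = 3.842 → 3.84

3.84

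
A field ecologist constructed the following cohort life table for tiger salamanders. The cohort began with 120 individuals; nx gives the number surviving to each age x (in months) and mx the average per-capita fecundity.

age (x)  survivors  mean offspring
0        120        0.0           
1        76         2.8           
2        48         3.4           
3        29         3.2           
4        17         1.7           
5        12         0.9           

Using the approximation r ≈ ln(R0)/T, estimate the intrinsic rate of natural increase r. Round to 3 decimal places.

0.744

lx = nx/n0 = nx/120: 1, 0.63333…, 0.4, 0.24167…, 0.14167…, 0.1
R0 = Σ lx·mx = 0 + 1.77333… + 1.36 + 0.77333… + 0.24083… + 0.09 = 4.2375…
Σ x·lx·mx = 8.226667…; T = 8.226667…/4.2375… = 1.9414…
r ≈ ln(R0)/T = ln(4.2375…)/1.9414… = 0.74378… → 0.744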